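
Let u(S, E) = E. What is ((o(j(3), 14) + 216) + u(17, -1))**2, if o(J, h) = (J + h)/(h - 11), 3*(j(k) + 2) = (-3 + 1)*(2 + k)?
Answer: 3845521/81 ≈ 47476.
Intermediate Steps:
j(k) = -10/3 - 2*k/3 (j(k) = -2 + ((-3 + 1)*(2 + k))/3 = -2 + (-2*(2 + k))/3 = -2 + (-4 - 2*k)/3 = -2 + (-4/3 - 2*k/3) = -10/3 - 2*k/3)
o(J, h) = (J + h)/(-11 + h)
((o(j(3), 14) + 216) + u(17, -1))**2 = ((((-10/3 - 2/3*3) + 14)/(-11 + 14) + 216) - 1)**2 = ((((-10/3 - 2) + 14)/3 + 216) - 1)**2 = (((-16/3 + 14)/3 + 216) - 1)**2 = (((1/3)*(26/3) + 216) - 1)**2 = ((26/9 + 216) - 1)**2 = (1970/9 - 1)**2 = (1961/9)**2 = 3845521/81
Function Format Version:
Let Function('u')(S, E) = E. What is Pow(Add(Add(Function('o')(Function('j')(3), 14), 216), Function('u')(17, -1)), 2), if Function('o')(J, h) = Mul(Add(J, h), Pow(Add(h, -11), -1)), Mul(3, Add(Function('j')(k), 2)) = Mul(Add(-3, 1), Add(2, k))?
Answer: Rational(3845521, 81) ≈ 47476.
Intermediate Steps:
Function('j')(k) = Add(Rational(-10, 3), Mul(Rational(-2, 3), k)) (Function('j')(k) = Add(-2, Mul(Rational(1, 3), Mul(Add(-3, 1), Add(2, k)))) = Add(-2, Mul(Rational(1, 3), Mul(-2, Add(2, k)))) = Add(-2, Mul(Rational(1, 3), Add(-4, Mul(-2, k)))) = Add(-2, Add(Rational(-4, 3), Mul(Rational(-2, 3), k))) = Add(Rational(-10, 3), Mul(Rational(-2, 3), k)))
Function('o')(J, h) = Mul(Pow(Add(-11, h), -1), Add(J, h)) (Function('o')(J, h) = Mul(Add(J, h), Pow(Add(-11, h), -1)) = Mul(Pow(Add(-11, h), -1), Add(J, h)))
Pow(Add(Add(Function('o')(Function('j')(3), 14), 216), Function('u')(17, -1)), 2) = Pow(Add(Add(Mul(Pow(Add(-11, 14), -1), Add(Add(Rational(-10, 3), Mul(Rational(-2, 3), 3)), 14)), 216), -1), 2) = Pow(Add(Add(Mul(Pow(3, -1), Add(Add(Rational(-10, 3), -2), 14)), 216), -1), 2) = Pow(Add(Add(Mul(Rational(1, 3), Add(Rational(-16, 3), 14)), 216), -1), 2) = Pow(Add(Add(Mul(Rational(1, 3), Rational(26, 3)), 216), -1), 2) = Pow(Add(Add(Rational(26, 9), 216), -1), 2) = Pow(Add(Rational(1970, 9), -1), 2) = Pow(Rational(1961, 9), 2) = Rational(3845521, 81)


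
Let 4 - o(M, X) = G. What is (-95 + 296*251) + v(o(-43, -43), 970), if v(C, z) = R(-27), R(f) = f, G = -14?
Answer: 74174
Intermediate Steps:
o(M, X) = 18 (o(M, X) = 4 - 1*(-14) = 4 + 14 = 18)
v(C, z) = -27
(-95 + 296*251) + v(o(-43, -43), 970) = (-95 + 296*251) - 27 = (-95 + 74296) - 27 = 74201 - 27 = 74174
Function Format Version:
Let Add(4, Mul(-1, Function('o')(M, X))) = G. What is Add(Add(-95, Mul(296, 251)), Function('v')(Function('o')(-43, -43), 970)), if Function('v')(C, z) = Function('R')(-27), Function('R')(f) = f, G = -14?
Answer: 74174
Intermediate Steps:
Function('o')(M, X) = 18 (Function('o')(M, X) = Add(4, Mul(-1, -14)) = Add(4, 14) = 18)
Function('v')(C, z) = -27
Add(Add(-95, Mul(296, 251)), Function('v')(Function('o')(-43, -43), 970)) = Add(Add(-95, Mul(296, 251)), -27) = Add(Add(-95, 74296), -27) = Add(74201, -27) = 74174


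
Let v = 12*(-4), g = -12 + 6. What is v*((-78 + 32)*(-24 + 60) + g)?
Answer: 79776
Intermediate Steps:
g = -6
v = -48
v*((-78 + 32)*(-24 + 60) + g) = -48*((-78 + 32)*(-24 + 60) - 6) = -48*(-46*36 - 6) = -48*(-1656 - 6) = -48*(-1662) = 79776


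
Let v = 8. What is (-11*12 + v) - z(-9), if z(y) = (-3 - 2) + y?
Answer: -110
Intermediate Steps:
z(y) = -5 + y
(-11*12 + v) - z(-9) = (-11*12 + 8) - (-5 - 9) = (-132 + 8) - 1*(-14) = -124 + 14 = -110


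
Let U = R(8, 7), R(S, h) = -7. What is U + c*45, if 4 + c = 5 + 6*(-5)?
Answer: -1312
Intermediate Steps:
U = -7
c = -29 (c = -4 + (5 + 6*(-5)) = -4 + (5 - 30) = -4 - 25 = -29)
U + c*45 = -7 - 29*45 = -7 - 1305 = -1312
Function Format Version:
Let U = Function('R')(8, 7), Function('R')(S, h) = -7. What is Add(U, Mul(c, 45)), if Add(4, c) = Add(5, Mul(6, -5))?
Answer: -1312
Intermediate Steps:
U = -7
c = -29 (c = Add(-4, Add(5, Mul(6, -5))) = Add(-4, Add(5, -30)) = Add(-4, -25) = -29)
Add(U, Mul(c, 45)) = Add(-7, Mul(-29, 45)) = Add(-7, -1305) = -1312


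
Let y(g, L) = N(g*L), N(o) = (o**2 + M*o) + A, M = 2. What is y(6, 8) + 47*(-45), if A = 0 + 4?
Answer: 289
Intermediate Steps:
A = 4
N(o) = 4 + o**2 + 2*o (N(o) = (o**2 + 2*o) + 4 = 4 + o**2 + 2*o)
y(g, L) = 4 + L**2*g**2 + 2*L*g (y(g, L) = 4 + (g*L)**2 + 2*(g*L) = 4 + (L*g)**2 + 2*(L*g) = 4 + L**2*g**2 + 2*L*g)
y(6, 8) + 47*(-45) = (4 + 8**2*6**2 + 2*8*6) + 47*(-45) = (4 + 64*36 + 96) - 2115 = (4 + 2304 + 96) - 2115 = 2404 - 2115 = 289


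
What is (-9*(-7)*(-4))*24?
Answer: -6048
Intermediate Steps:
(-9*(-7)*(-4))*24 = (63*(-4))*24 = -252*24 = -6048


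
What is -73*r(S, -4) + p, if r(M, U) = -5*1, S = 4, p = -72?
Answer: 293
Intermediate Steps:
r(M, U) = -5
-73*r(S, -4) + p = -73*(-5) - 72 = 365 - 72 = 293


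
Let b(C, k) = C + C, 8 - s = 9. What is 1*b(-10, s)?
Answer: -20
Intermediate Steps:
s = -1 (s = 8 - 1*9 = 8 - 9 = -1)
b(C, k) = 2*C
1*b(-10, s) = 1*(2*(-10)) = 1*(-20) = -20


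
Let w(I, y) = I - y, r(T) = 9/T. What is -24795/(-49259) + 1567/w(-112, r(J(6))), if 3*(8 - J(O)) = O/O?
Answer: -1710802234/128221177 ≈ -13.343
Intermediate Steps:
J(O) = 23/3 (J(O) = 8 - O/(3*O) = 8 - ⅓*1 = 8 - ⅓ = 23/3)
-24795/(-49259) + 1567/w(-112, r(J(6))) = -24795/(-49259) + 1567/(-112 - 9/23/3) = -24795*(-1/49259) + 1567/(-112 - 9*3/23) = 24795/49259 + 1567/(-112 - 1*27/23) = 24795/49259 + 1567/(-112 - 27/23) = 24795/49259 + 1567/(-2603/23) = 24795/49259 + 1567*(-23/2603) = 24795/49259 - 36041/2603 = -1710802234/128221177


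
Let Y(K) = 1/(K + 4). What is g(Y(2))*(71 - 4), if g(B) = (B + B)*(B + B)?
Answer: 67/9 ≈ 7.4444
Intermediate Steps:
Y(K) = 1/(4 + K)
g(B) = 4*B² (g(B) = (2*B)*(2*B) = 4*B²)
g(Y(2))*(71 - 4) = (4*(1/(4 + 2))²)*(71 - 4) = (4*(1/6)²)*67 = (4*(⅙)²)*67 = (4*(1/36))*67 = (⅑)*67 = 67/9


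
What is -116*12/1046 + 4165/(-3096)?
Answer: -4333111/1619208 ≈ -2.6761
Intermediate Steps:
-116*12/1046 + 4165/(-3096) = -1392*1/1046 + 4165*(-1/3096) = -696/523 - 4165/3096 = -4333111/1619208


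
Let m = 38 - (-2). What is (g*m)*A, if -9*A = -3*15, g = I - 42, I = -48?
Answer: -18000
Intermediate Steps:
m = 40 (m = 38 - 1*(-2) = 38 + 2 = 40)
g = -90 (g = -48 - 42 = -90)
A = 5 (A = -(-1)*15/3 = -⅑*(-45) = 5)
(g*m)*A = -90*40*5 = -3600*5 = -18000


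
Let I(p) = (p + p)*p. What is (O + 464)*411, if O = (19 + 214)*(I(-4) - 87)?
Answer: -5076261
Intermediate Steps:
I(p) = 2*p² (I(p) = (2*p)*p = 2*p²)
O = -12815 (O = (19 + 214)*(2*(-4)² - 87) = 233*(2*16 - 87) = 233*(32 - 87) = 233*(-55) = -12815)
(O + 464)*411 = (-12815 + 464)*411 = -12351*411 = -5076261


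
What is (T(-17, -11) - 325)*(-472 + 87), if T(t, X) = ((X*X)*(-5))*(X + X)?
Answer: -4999225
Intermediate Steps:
T(t, X) = -10*X³ (T(t, X) = (X²*(-5))*(2*X) = (-5*X²)*(2*X) = -10*X³)
(T(-17, -11) - 325)*(-472 + 87) = (-10*(-11)³ - 325)*(-472 + 87) = (-10*(-1331) - 325)*(-385) = (13310 - 325)*(-385) = 12985*(-385) = -4999225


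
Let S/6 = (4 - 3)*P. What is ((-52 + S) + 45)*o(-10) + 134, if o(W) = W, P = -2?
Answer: 324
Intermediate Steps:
S = -12 (S = 6*((4 - 3)*(-2)) = 6*(1*(-2)) = 6*(-2) = -12)
((-52 + S) + 45)*o(-10) + 134 = ((-52 - 12) + 45)*(-10) + 134 = (-64 + 45)*(-10) + 134 = -19*(-10) + 134 = 190 + 134 = 324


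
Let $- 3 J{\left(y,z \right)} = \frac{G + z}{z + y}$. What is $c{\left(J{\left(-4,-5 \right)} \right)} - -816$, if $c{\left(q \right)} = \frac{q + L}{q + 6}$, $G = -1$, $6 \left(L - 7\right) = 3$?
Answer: $\frac{84995}{104} \approx 817.26$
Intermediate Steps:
$L = \frac{15}{2}$ ($L = 7 + \frac{1}{6} \cdot 3 = 7 + \frac{1}{2} = \frac{15}{2} \approx 7.5$)
$J{\left(y,z \right)} = - \frac{-1 + z}{3 \left(y + z\right)}$ ($J{\left(y,z \right)} = - \frac{\left(-1 + z\right) \frac{1}{z + y}}{3} = - \frac{\left(-1 + z\right) \frac{1}{y + z}}{3} = - \frac{\frac{1}{y + z} \left(-1 + z\right)}{3} = - \frac{-1 + z}{3 \left(y + z\right)}$)
$c{\left(q \right)} = \frac{\frac{15}{2} + q}{6 + q}$ ($c{\left(q \right)} = \frac{q + \frac{15}{2}}{q + 6} = \frac{\frac{15}{2} + q}{6 + q}$)
$c{\left(J{\left(-4,-5 \right)} \right)} - -816 = \frac{\frac{15}{2} + \frac{1 - -5}{3 \left(-4 - 5\right)}}{6 + \frac{1 - -5}{3 \left(-4 - 5\right)}} - -816 = \frac{\frac{15}{2} + \frac{1 + 5}{3 \left(-9\right)}}{6 + \frac{1 + 5}{3 \left(-9\right)}} + 816 = \frac{\frac{15}{2} + \frac{1}{3} \left(- \frac{1}{9}\right) 6}{6 + \frac{1}{3} \left(- \frac{1}{9}\right) 6} + 816 = \frac{\frac{15}{2} - \frac{2}{9}}{6 - \frac{2}{9}} + 816 = \frac{1}{\frac{52}{9}} \cdot \frac{131}{18} + 816 = \frac{9}{52} \cdot \frac{131}{18} + 816 = \frac{131}{104} + 816 = \frac{84995}{104}$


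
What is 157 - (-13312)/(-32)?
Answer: -259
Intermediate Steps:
157 - (-13312)/(-32) = 157 - (-13312)*(-1)/32 = 157 - 128*13/4 = 157 - 416 = -259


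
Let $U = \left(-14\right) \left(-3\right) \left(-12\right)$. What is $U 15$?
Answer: $-7560$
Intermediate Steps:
$U = -504$ ($U = 42 \left(-12\right) = -504$)
$U 15 = \left(-504\right) 15 = -7560$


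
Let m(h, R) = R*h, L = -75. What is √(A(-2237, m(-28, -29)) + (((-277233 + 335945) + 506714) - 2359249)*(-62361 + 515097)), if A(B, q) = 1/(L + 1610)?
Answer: I*√1913556885215355265/1535 ≈ 9.0118e+5*I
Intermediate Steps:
A(B, q) = 1/1535 (A(B, q) = 1/(-75 + 1610) = 1/1535)
√(A(-2237, m(-28, -29)) + (((-277233 + 335945) + 506714) - 2359249)*(-62361 + 515097)) = √(1/1535 + (((-277233 + 335945) + 506714) - 2359249)*(-62361 + 515097)) = √(1/1535 + ((58712 + 506714) - 2359249)*452736) = √(1/1535 + (565426 - 2359249)*452736) = √(1/1535 - 1793823*452736) = √(1/1535 - 812128249728) = √(-1246616863332479/1535) = I*√1913556885215355265/1535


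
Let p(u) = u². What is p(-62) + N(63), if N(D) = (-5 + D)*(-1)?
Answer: 3786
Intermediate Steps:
N(D) = 5 - D
p(-62) + N(63) = (-62)² + (5 - 1*63) = 3844 + (5 - 63) = 3844 - 58 = 3786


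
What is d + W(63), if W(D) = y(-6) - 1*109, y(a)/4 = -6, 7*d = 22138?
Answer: 21207/7 ≈ 3029.6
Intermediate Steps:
d = 22138/7 (d = (⅐)*22138 = 22138/7 ≈ 3162.6)
y(a) = -24 (y(a) = 4*(-6) = -24)
W(D) = -133 (W(D) = -24 - 1*109 = -24 - 109 = -133)
d + W(63) = 22138/7 - 133 = 21207/7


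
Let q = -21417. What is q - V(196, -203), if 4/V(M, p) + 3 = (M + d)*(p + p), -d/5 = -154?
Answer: -8399725979/392199 ≈ -21417.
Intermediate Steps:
d = 770 (d = -5*(-154) = 770)
V(M, p) = 4/(-3 + 2*p*(770 + M)) (V(M, p) = 4/(-3 + (M + 770)*(p + p)) = 4/(-3 + (770 + M)*(2*p)) = 4/(-3 + 2*p*(770 + M)))
q - V(196, -203) = -21417 - 4/(-3 + 1540*(-203) + 2*196*(-203)) = -21417 - 4/(-3 - 312620 - 79576) = -21417 - 4/(-392199) = -21417 - 4*(-1)/392199 = -21417 - 1*(-4/392199) = -21417 + 4/392199 = -8399725979/392199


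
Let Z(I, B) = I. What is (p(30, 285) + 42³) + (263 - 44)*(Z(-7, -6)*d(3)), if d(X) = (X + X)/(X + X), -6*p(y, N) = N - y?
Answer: 145025/2 ≈ 72513.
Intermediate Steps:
p(y, N) = -N/6 + y/6 (p(y, N) = -(N - y)/6 = -N/6 + y/6)
d(X) = 1 (d(X) = (2*X)/((2*X)) = (2*X)*(1/(2*X)) = 1)
(p(30, 285) + 42³) + (263 - 44)*(Z(-7, -6)*d(3)) = ((-⅙*285 + (⅙)*30) + 42³) + (263 - 44)*(-7*1) = ((-95/2 + 5) + 74088) + 219*(-7) = (-85/2 + 74088) - 1533 = 148091/2 - 1533 = 145025/2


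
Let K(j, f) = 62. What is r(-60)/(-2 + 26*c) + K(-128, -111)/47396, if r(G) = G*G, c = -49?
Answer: -21318311/7559662 ≈ -2.8200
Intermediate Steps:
r(G) = G²
r(-60)/(-2 + 26*c) + K(-128, -111)/47396 = (-60)²/(-2 + 26*(-49)) + 62/47396 = 3600/(-2 - 1274) + 62*(1/47396) = 3600/(-1276) + 31/23698 = 3600*(-1/1276) + 31/23698 = -900/319 + 31/23698 = -21318311/7559662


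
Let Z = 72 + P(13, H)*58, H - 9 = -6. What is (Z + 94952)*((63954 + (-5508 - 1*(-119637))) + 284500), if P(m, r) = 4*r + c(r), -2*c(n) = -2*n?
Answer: 44358934202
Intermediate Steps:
H = 3 (H = 9 - 6 = 3)
c(n) = n (c(n) = -(-1)*n = n)
P(m, r) = 5*r (P(m, r) = 4*r + r = 5*r)
Z = 942 (Z = 72 + (5*3)*58 = 72 + 15*58 = 72 + 870 = 942)
(Z + 94952)*((63954 + (-5508 - 1*(-119637))) + 284500) = (942 + 94952)*((63954 + (-5508 - 1*(-119637))) + 284500) = 95894*((63954 + (-5508 + 119637)) + 284500) = 95894*((63954 + 114129) + 284500) = 95894*(178083 + 284500) = 95894*462583 = 44358934202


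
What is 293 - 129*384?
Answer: -49243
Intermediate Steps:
293 - 129*384 = 293 - 49536 = -49243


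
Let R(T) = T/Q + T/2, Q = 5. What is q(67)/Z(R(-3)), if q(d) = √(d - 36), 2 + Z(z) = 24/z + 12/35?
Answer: -35*√31/458 ≈ -0.42548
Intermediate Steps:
R(T) = 7*T/10 (R(T) = T/5 + T/2 = 7*T/10)
Z(z) = -58/35 + 24/z (Z(z) = -2 + (24/z + 12/35) = -2 + (12/35 + 24/z) = -58/35 + 24/z)
q(d) = √(-36 + d)
q(67)/Z(R(-3)) = √(-36 + 67)/(-58/35 + 24/(((7/10)*(-3)))) = √31/(-58/35 + 24/(-21/10)) = √31/(-58/35 + 24*(-10/21)) = √31/(-58/35 - 80/7) = √31/(-458/35) = √31*(-35/458) = -35*√31/458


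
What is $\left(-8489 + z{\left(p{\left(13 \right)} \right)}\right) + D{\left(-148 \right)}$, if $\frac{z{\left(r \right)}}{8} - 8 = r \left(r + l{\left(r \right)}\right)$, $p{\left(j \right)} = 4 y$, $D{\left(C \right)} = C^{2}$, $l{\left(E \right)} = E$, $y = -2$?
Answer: $14503$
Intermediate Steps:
$p{\left(j \right)} = -8$ ($p{\left(j \right)} = 4 \left(-2\right) = -8$)
$z{\left(r \right)} = 64 + 16 r^{2}$ ($z{\left(r \right)} = 64 + 8 r \left(r + r\right) = 64 + 8 r 2 r = 64 + 8 \cdot 2 r^{2} = 64 + 16 r^{2}$)
$\left(-8489 + z{\left(p{\left(13 \right)} \right)}\right) + D{\left(-148 \right)} = \left(-8489 + \left(64 + 16 \left(-8\right)^{2}\right)\right) + \left(-148\right)^{2} = \left(-8489 + \left(64 + 16 \cdot 64\right)\right) + 21904 = \left(-8489 + \left(64 + 1024\right)\right) + 21904 = \left(-8489 + 1088\right) + 21904 = -7401 + 21904 = 14503$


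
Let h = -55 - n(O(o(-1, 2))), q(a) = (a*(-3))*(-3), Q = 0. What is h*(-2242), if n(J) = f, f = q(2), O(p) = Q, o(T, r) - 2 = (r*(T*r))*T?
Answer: 163666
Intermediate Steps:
o(T, r) = 2 + T²*r² (o(T, r) = 2 + (r*(T*r))*T = 2 + (T*r²)*T = 2 + T²*r²)
O(p) = 0
q(a) = 9*a (q(a) = -3*a*(-3) = 9*a)
f = 18 (f = 9*2 = 18)
n(J) = 18
h = -73 (h = -55 - 1*18 = -55 - 18 = -73)
h*(-2242) = -73*(-2242) = 163666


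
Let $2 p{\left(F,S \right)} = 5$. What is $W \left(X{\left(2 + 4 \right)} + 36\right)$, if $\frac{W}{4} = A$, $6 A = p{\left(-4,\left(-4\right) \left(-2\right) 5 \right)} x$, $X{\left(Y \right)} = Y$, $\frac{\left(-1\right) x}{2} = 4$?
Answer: $-560$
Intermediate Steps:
$x = -8$ ($x = \left(-2\right) 4 = -8$)
$p{\left(F,S \right)} = \frac{5}{2}$ ($p{\left(F,S \right)} = \frac{1}{2} \cdot 5 = \frac{5}{2}$)
$A = - \frac{10}{3}$ ($A = \frac{\frac{5}{2} \left(-8\right)}{6} = \frac{1}{6} \left(-20\right) = - \frac{10}{3} \approx -3.3333$)
$W = - \frac{40}{3}$ ($W = 4 \left(- \frac{10}{3}\right) = - \frac{40}{3} \approx -13.333$)
$W \left(X{\left(2 + 4 \right)} + 36\right) = - \frac{40 \left(\left(2 + 4\right) + 36\right)}{3} = - \frac{40 \left(6 + 36\right)}{3} = \left(- \frac{40}{3}\right) 42 = -560$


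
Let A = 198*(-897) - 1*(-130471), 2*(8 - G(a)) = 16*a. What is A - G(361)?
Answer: -44255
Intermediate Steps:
G(a) = 8 - 8*a
A = -47135 (A = -177606 + 130471 = -47135)
A - G(361) = -47135 - (8 - 8*361) = -47135 - (8 - 2888) = -47135 - 1*(-2880) = -47135 + 2880 = -44255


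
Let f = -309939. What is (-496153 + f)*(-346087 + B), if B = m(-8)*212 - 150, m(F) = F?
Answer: 280466007836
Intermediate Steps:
B = -1846 (B = -8*212 - 150 = -1696 - 150 = -1846)
(-496153 + f)*(-346087 + B) = (-496153 - 309939)*(-346087 - 1846) = -806092*(-347933) = 280466007836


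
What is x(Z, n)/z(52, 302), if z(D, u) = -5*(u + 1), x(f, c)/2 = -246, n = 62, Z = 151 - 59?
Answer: 164/505 ≈ 0.32475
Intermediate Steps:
Z = 92
x(f, c) = -492 (x(f, c) = 2*(-246) = -492)
z(D, u) = -5 - 5*u (z(D, u) = -5*(1 + u) = -5 - 5*u)
x(Z, n)/z(52, 302) = -492/(-5 - 5*302) = -492/(-5 - 1510) = -492/(-1515) = -492*(-1/1515) = 164/505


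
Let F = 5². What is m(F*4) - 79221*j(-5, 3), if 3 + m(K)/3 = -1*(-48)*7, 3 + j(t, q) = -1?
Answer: 317883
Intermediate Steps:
j(t, q) = -4 (j(t, q) = -3 - 1 = -4)
F = 25
m(K) = 999 (m(K) = -9 + 3*(-1*(-48)*7) = -9 + 3*(48*7) = -9 + 3*336 = -9 + 1008 = 999)
m(F*4) - 79221*j(-5, 3) = 999 - 79221*(-4) = 999 - 1*(-316884) = 999 + 316884 = 317883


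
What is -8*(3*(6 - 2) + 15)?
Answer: -216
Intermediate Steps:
-8*(3*(6 - 2) + 15) = -8*(3*4 + 15) = -8*(12 + 15) = -8*27 = -216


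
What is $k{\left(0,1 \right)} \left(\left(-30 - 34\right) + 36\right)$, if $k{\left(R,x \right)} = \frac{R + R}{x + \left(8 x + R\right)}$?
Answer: $0$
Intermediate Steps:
$k{\left(R,x \right)} = \frac{2 R}{R + 9 x}$ ($k{\left(R,x \right)} = \frac{2 R}{x + \left(R + 8 x\right)} = \frac{2 R}{R + 9 x}$)
$k{\left(0,1 \right)} \left(\left(-30 - 34\right) + 36\right) = 2 \cdot 0 \frac{1}{0 + 9 \cdot 1} \left(\left(-30 - 34\right) + 36\right) = 2 \cdot 0 \frac{1}{0 + 9} \left(-64 + 36\right) = 2 \cdot 0 \cdot \frac{1}{9} \left(-28\right) = 0 \left(-28\right) = 0$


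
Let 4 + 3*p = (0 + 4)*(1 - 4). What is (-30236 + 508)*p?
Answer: 475648/3 ≈ 1.5855e+5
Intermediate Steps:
p = -16/3 (p = -4/3 + ((0 + 4)*(1 - 4))/3 = -4/3 + (4*(-3))/3 = -4/3 + (⅓)*(-12) = -4/3 - 4 = -16/3 ≈ -5.3333)
(-30236 + 508)*p = (-30236 + 508)*(-16/3) = -29728*(-16/3) = 475648/3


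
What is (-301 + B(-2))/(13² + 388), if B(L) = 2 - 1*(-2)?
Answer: -297/557 ≈ -0.53321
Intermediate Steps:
B(L) = 4 (B(L) = 2 + 2 = 4)
(-301 + B(-2))/(13² + 388) = (-301 + 4)/(13² + 388) = -297/(169 + 388) = -297/557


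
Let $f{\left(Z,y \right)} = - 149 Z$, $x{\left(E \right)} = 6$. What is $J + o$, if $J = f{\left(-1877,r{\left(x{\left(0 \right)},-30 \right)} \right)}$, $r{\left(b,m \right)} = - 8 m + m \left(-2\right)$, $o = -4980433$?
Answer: $-4700760$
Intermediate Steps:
$r{\left(b,m \right)} = - 10 m$ ($r{\left(b,m \right)} = - 8 m - 2 m = - 10 m$)
$J = 279673$ ($J = \left(-149\right) \left(-1877\right) = 279673$)
$J + o = 279673 - 4980433 = -4700760$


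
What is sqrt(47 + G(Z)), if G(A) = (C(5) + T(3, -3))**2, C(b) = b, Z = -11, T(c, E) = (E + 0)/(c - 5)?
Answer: sqrt(357)/2 ≈ 9.4472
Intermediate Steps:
T(c, E) = E/(-5 + c)
G(A) = 169/4 (G(A) = (5 - 3/(-5 + 3))**2 = (5 - 3/(-2))**2 = (5 - 3*(-1/2))**2 = (5 + 3/2)**2 = (13/2)**2 = 169/4)
sqrt(47 + G(Z)) = sqrt(47 + 169/4) = sqrt(357/4) = sqrt(357)/2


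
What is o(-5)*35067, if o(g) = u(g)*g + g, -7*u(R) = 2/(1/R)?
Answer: -2980695/7 ≈ -4.2581e+5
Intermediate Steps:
u(R) = -2*R/7 (u(R) = -2/(7*(1/R)) = -2*R/7)
o(g) = g - 2*g**2/7 (o(g) = (-2*g/7)*g + g = -2*g**2/7 + g = g - 2*g**2/7)
o(-5)*35067 = ((1/7)*(-5)*(7 - 2*(-5)))*35067 = ((1/7)*(-5)*(7 + 10))*35067 = ((1/7)*(-5)*17)*35067 = -85/7*35067 = -2980695/7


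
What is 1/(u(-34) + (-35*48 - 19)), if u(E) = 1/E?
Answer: -34/57767 ≈ -0.00058857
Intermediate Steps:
1/(u(-34) + (-35*48 - 19)) = 1/(1/(-34) + (-35*48 - 19)) = 1/(-1/34 + (-1680 - 19)) = 1/(-1/34 - 1699) = 1/(-57767/34) = -34/57767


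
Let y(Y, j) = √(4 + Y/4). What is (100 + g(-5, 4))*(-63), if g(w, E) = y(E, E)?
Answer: -6300 - 63*√5 ≈ -6440.9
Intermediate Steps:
y(Y, j) = √(4 + Y/4) (y(Y, j) = √(4 + Y*(¼)) = √(4 + Y/4))
g(w, E) = √(16 + E)/2
(100 + g(-5, 4))*(-63) = (100 + √(16 + 4)/2)*(-63) = (100 + √20/2)*(-63) = (100 + (2*√5)/2)*(-63) = (100 + √5)*(-63) = -6300 - 63*√5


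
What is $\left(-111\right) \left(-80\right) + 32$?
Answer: $8912$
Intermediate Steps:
$\left(-111\right) \left(-80\right) + 32 = 8880 + 32 = 8912$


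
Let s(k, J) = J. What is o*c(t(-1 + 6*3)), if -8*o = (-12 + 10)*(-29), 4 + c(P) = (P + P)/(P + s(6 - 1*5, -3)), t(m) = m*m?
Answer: 8207/572 ≈ 14.348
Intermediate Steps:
t(m) = m²
c(P) = -4 + 2*P/(-3 + P) (c(P) = -4 + (P + P)/(P - 3) = -4 + (2*P)/(-3 + P) = -4 + 2*P/(-3 + P))
o = -29/4 (o = -(-12 + 10)*(-29)/8 = -(-1)*(-29)/4 = -⅛*58 = -29/4 ≈ -7.2500)
o*c(t(-1 + 6*3)) = -29*(6 - (-1 + 6*3)²)/(2*(-3 + (-1 + 6*3)²)) = -29*(6 - (-1 + 18)²)/(2*(-3 + (-1 + 18)²)) = -29*(6 - 1*17²)/(2*(-3 + 17²)) = -29*(6 - 1*289)/(2*(-3 + 289)) = -29*(6 - 289)/(2*286) = -29*(-283)/(2*286) = -29/4*(-283/143) = 8207/572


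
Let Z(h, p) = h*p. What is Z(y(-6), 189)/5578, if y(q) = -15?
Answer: -2835/5578 ≈ -0.50825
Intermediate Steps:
Z(y(-6), 189)/5578 = -15*189/5578 = -2835*1/5578 = -2835/5578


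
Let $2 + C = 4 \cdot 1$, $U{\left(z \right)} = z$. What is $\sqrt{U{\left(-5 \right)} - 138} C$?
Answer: $2 i \sqrt{143} \approx 23.917 i$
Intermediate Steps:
$C = 2$ ($C = -2 + 4 \cdot 1 = -2 + 4 = 2$)
$\sqrt{U{\left(-5 \right)} - 138} C = \sqrt{-5 - 138} \cdot 2 = \sqrt{-143} \cdot 2 = i \sqrt{143} \cdot 2 = 2 i \sqrt{143}$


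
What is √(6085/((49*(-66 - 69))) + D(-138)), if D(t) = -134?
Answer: I*√535497/63 ≈ 11.616*I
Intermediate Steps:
√(6085/((49*(-66 - 69))) + D(-138)) = √(6085/((49*(-66 - 69))) - 134) = √(6085/((49*(-135))) - 134) = √(6085/(-6615) - 134) = √(6085*(-1/6615) - 134) = √(-1217/1323 - 134) = √(-178499/1323) = I*√535497/63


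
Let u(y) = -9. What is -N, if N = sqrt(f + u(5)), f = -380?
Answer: -I*sqrt(389) ≈ -19.723*I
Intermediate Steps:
N = I*sqrt(389) (N = sqrt(-380 - 9) = sqrt(-389) = I*sqrt(389) ≈ 19.723*I)
-N = -I*sqrt(389)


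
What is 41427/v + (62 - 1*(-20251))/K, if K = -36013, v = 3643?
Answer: 1417910292/131195359 ≈ 10.808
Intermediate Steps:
41427/v + (62 - 1*(-20251))/K = 41427/3643 + (62 - 1*(-20251))/(-36013) = 41427*(1/3643) + (62 + 20251)*(-1/36013) = 41427/3643 + 20313*(-1/36013) = 41427/3643 - 20313/36013 = 1417910292/131195359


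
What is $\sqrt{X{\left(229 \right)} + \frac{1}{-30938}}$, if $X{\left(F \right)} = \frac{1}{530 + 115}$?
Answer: $\frac{\sqrt{604497117930}}{19955010} \approx 0.038962$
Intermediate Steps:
$X{\left(F \right)} = \frac{1}{645}$
$\sqrt{X{\left(229 \right)} + \frac{1}{-30938}} = \sqrt{\frac{1}{645} + \frac{1}{-30938}} = \sqrt{\frac{1}{645} - \frac{1}{30938}} = \sqrt{\frac{30293}{19955010}} = \frac{\sqrt{604497117930}}{19955010}$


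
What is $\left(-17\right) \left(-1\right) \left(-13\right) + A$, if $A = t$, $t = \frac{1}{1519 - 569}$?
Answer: $- \frac{209949}{950} \approx -221.0$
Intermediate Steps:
$t = \frac{1}{950}$ ($t = \frac{1}{1519 - 569} = \frac{1}{950} \approx 0.0010526$)
$A = \frac{1}{950} \approx 0.0010526$
$\left(-17\right) \left(-1\right) \left(-13\right) + A = \left(-17\right) \left(-1\right) \left(-13\right) + \frac{1}{950} = 17 \left(-13\right) + \frac{1}{950} = -221 + \frac{1}{950} = - \frac{209949}{950}$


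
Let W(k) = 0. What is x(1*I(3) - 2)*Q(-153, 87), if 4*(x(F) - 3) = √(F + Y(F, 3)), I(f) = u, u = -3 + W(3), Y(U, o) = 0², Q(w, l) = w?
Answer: -459 - 153*I*√5/4 ≈ -459.0 - 85.53*I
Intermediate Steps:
Y(U, o) = 0
u = -3 (u = -3 + 0 = -3)
I(f) = -3
x(F) = 3 + √F/4 (x(F) = 3 + √(F + 0)/4 = 3 + √F/4)
x(1*I(3) - 2)*Q(-153, 87) = (3 + √(1*(-3) - 2)/4)*(-153) = (3 + √(-3 - 2)/4)*(-153) = (3 + √(-5)/4)*(-153) = (3 + (I*√5)/4)*(-153) = (3 + I*√5/4)*(-153) = -459 - 153*I*√5/4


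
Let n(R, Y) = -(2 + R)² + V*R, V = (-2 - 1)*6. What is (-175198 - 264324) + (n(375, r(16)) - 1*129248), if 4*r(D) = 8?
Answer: -717649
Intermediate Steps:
r(D) = 2 (r(D) = (¼)*8 = 2)
V = -18 (V = -3*6 = -18)
n(R, Y) = -(2 + R)² - 18*R
(-175198 - 264324) + (n(375, r(16)) - 1*129248) = (-175198 - 264324) + ((-(2 + 375)² - 18*375) - 1*129248) = -439522 + ((-1*377² - 6750) - 129248) = -439522 + ((-1*142129 - 6750) - 129248) = -439522 + ((-142129 - 6750) - 129248) = -439522 + (-148879 - 129248) = -439522 - 278127 = -717649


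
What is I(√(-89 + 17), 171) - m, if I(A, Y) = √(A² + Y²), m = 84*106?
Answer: -8904 + 3*√3241 ≈ -8733.2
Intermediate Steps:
m = 8904
I(√(-89 + 17), 171) - m = √((√(-89 + 17))² + 171²) - 1*8904 = √((√(-72))² + 29241) - 8904 = √((6*I*√2)² + 29241) - 8904 = √(-72 + 29241) - 8904 = √29169 - 8904 = 3*√3241 - 8904 = -8904 + 3*√3241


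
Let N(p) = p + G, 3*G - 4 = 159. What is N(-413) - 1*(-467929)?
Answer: 1402711/3 ≈ 4.6757e+5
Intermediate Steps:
G = 163/3 (G = 4/3 + (⅓)*159 = 4/3 + 53 = 163/3 ≈ 54.333)
N(p) = 163/3 + p (N(p) = p + 163/3 = 163/3 + p)
N(-413) - 1*(-467929) = (163/3 - 413) - 1*(-467929) = -1076/3 + 467929 = 1402711/3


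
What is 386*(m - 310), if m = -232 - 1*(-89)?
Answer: -174858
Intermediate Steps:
m = -143 (m = -232 + 89 = -143)
386*(m - 310) = 386*(-143 - 310) = 386*(-453) = -174858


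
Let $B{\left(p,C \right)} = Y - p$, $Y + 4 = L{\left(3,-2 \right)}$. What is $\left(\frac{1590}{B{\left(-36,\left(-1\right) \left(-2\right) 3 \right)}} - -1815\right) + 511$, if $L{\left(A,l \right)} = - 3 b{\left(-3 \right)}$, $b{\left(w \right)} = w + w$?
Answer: $\frac{11789}{5} \approx 2357.8$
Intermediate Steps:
$b{\left(w \right)} = 2 w$
$L{\left(A,l \right)} = 18$ ($L{\left(A,l \right)} = - 3 \cdot 2 \left(-3\right) = \left(-3\right) \left(-6\right) = 18$)
$Y = 14$ ($Y = -4 + 18 = 14$)
$B{\left(p,C \right)} = 14 - p$
$\left(\frac{1590}{B{\left(-36,\left(-1\right) \left(-2\right) 3 \right)}} - -1815\right) + 511 = \left(\frac{1590}{14 - -36} - -1815\right) + 511 = \left(\frac{1590}{14 + 36} + 1815\right) + 511 = \left(\frac{1590}{50} + 1815\right) + 511 = \left(1590 \cdot \frac{1}{50} + 1815\right) + 511 = \left(\frac{159}{5} + 1815\right) + 511 = \frac{9234}{5} + 511 = \frac{11789}{5}$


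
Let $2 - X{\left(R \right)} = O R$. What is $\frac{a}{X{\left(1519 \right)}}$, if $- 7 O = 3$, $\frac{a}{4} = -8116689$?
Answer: $- \frac{32466756}{653} \approx -49719.0$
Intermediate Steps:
$a = -32466756$ ($a = 4 \left(-8116689\right) = -32466756$)
$O = - \frac{3}{7}$ ($O = \left(- \frac{1}{7}\right) 3 = - \frac{3}{7} \approx -0.42857$)
$X{\left(R \right)} = 2 + \frac{3 R}{7}$ ($X{\left(R \right)} = 2 - - \frac{3 R}{7} = 2 + \frac{3 R}{7}$)
$\frac{a}{X{\left(1519 \right)}} = - \frac{32466756}{2 + \frac{3}{7} \cdot 1519} = - \frac{32466756}{2 + 651} = - \frac{32466756}{653}$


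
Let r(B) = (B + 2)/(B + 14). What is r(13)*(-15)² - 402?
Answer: -277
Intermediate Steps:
r(B) = (2 + B)/(14 + B)
r(13)*(-15)² - 402 = ((2 + 13)/(14 + 13))*(-15)² - 402 = (15/27)*225 - 402 = ((1/27)*15)*225 - 402 = (5/9)*225 - 402 = 125 - 402 = -277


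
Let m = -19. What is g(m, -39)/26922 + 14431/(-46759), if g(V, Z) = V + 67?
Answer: -64377825/209807633 ≈ -0.30684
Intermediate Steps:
g(V, Z) = 67 + V
g(m, -39)/26922 + 14431/(-46759) = (67 - 19)/26922 + 14431/(-46759) = 48*(1/26922) + 14431*(-1/46759) = 8/4487 - 14431/46759 = -64377825/209807633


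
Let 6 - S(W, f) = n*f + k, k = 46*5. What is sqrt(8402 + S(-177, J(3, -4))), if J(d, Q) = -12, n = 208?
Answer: 3*sqrt(1186) ≈ 103.32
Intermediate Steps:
k = 230
S(W, f) = -224 - 208*f (S(W, f) = 6 - (208*f + 230) = 6 - (230 + 208*f) = 6 + (-230 - 208*f) = -224 - 208*f)
sqrt(8402 + S(-177, J(3, -4))) = sqrt(8402 + (-224 - 208*(-12))) = sqrt(8402 + (-224 + 2496)) = sqrt(8402 + 2272) = sqrt(10674) = 3*sqrt(1186)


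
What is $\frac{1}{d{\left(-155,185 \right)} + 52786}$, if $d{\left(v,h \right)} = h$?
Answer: $\frac{1}{52971} \approx 1.8878 \cdot 10^{-5}$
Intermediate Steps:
$\frac{1}{d{\left(-155,185 \right)} + 52786} = \frac{1}{185 + 52786} = \frac{1}{52971}$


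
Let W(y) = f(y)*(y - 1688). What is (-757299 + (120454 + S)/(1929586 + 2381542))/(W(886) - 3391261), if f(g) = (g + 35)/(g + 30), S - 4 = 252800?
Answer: 373821036976603/1674406396426738 ≈ 0.22326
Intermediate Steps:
S = 252804 (S = 4 + 252800 = 252804)
f(g) = (35 + g)/(30 + g)
W(y) = (-1688 + y)*(35 + y)/(30 + y) (W(y) = ((35 + y)/(30 + y))*(y - 1688) = ((35 + y)/(30 + y))*(-1688 + y) = (-1688 + y)*(35 + y)/(30 + y))
(-757299 + (120454 + S)/(1929586 + 2381542))/(W(886) - 3391261) = (-757299 + (120454 + 252804)/(1929586 + 2381542))/((-1688 + 886)*(35 + 886)/(30 + 886) - 3391261) = (-757299 + 373258/4311128)/(-802*921/916 - 3391261) = (-757299 + 373258*(1/4311128))/((1/916)*(-802)*921 - 3391261) = (-757299 + 186629/2155564)/(-369321/458 - 3391261) = -1632406275007/(2155564*(-1553566859/458)) = -1632406275007/2155564*(-458/1553566859) = 373821036976603/1674406396426738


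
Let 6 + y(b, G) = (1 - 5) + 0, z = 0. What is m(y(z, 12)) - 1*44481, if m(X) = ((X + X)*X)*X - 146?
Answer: -46627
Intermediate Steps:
y(b, G) = -10 (y(b, G) = -6 + ((1 - 5) + 0) = -6 + (-4 + 0) = -6 - 4 = -10)
m(X) = -146 + 2*X³ (m(X) = ((2*X)*X)*X - 146 = (2*X²)*X - 146 = 2*X³ - 146 = -146 + 2*X³)
m(y(z, 12)) - 1*44481 = (-146 + 2*(-10)³) - 1*44481 = (-146 + 2*(-1000)) - 44481 = (-146 - 2000) - 44481 = -2146 - 44481 = -46627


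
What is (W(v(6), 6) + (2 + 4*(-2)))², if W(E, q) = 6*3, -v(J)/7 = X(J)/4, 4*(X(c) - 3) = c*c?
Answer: 144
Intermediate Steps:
X(c) = 3 + c²/4 (X(c) = 3 + (c*c)/4 = 3 + c²/4)
v(J) = -21/4 - 7*J²/16 (v(J) = -7*(3 + J²/4)/4 = -7*(¾ + J²/16) = -21/4 - 7*J²/16)
W(E, q) = 18
(W(v(6), 6) + (2 + 4*(-2)))² = (18 + (2 + 4*(-2)))² = (18 + (2 - 8))² = (18 - 6)² = 12² = 144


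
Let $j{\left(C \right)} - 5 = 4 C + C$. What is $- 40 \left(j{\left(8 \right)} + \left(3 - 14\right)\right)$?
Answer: $-1360$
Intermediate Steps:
$j{\left(C \right)} = 5 + 5 C$ ($j{\left(C \right)} = 5 + \left(4 C + C\right) = 5 + 5 C$)
$- 40 \left(j{\left(8 \right)} + \left(3 - 14\right)\right) = - 40 \left(\left(5 + 5 \cdot 8\right) + \left(3 - 14\right)\right) = - 40 \left(\left(5 + 40\right) + \left(3 - 14\right)\right) = - 40 \left(45 - 11\right) = \left(-40\right) 34 = -1360$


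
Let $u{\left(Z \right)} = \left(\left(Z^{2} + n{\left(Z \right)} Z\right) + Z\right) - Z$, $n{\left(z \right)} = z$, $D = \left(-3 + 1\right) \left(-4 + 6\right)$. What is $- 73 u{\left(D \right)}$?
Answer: $-2336$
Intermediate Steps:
$D = -4$ ($D = \left(-2\right) 2 = -4$)
$u{\left(Z \right)} = 2 Z^{2}$ ($u{\left(Z \right)} = \left(\left(Z^{2} + Z Z\right) + Z\right) - Z = \left(\left(Z^{2} + Z^{2}\right) + Z\right) - Z = \left(2 Z^{2} + Z\right) - Z = \left(Z + 2 Z^{2}\right) - Z = 2 Z^{2}$)
$- 73 u{\left(D \right)} = - 73 \cdot 2 \left(-4\right)^{2} = - 73 \cdot 2 \cdot 16 = \left(-73\right) 32 = -2336$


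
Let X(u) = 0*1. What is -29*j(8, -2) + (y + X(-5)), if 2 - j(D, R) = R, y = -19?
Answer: -135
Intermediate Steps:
X(u) = 0
j(D, R) = 2 - R
-29*j(8, -2) + (y + X(-5)) = -29*(2 - 1*(-2)) + (-19 + 0) = -29*(2 + 2) - 19 = -29*4 - 19 = -116 - 19 = -135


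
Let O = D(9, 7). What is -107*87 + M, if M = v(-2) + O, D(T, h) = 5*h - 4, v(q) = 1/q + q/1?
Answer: -18561/2 ≈ -9280.5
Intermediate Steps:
v(q) = q + 1/q (v(q) = 1/q + q*1 = 1/q + q = q + 1/q)
D(T, h) = -4 + 5*h
O = 31 (O = -4 + 5*7 = -4 + 35 = 31)
M = 57/2 (M = (-2 + 1/(-2)) + 31 = (-2 - 1/2) + 31 = -5/2 + 31 = 57/2 ≈ 28.500)
-107*87 + M = -107*87 + 57/2 = -9309 + 57/2 = -18561/2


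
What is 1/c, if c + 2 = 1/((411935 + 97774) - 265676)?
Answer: -244033/488065 ≈ -0.50000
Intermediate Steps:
c = -488065/244033 (c = -2 + 1/((411935 + 97774) - 265676) = -2 + 1/(509709 - 265676) = -2 + 1/244033 = -488065/244033 ≈ -2.0000)
1/c = 1/(-488065/244033) = -244033/488065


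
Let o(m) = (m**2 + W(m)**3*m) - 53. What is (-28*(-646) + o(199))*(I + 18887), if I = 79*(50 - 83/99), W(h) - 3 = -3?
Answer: 14436575624/11 ≈ 1.3124e+9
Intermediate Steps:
W(h) = 0 (W(h) = 3 - 3 = 0)
I = 384493/99 (I = 79*(50 - 83*1/99) = 79*(50 - 83/99) = 79*(4867/99) = 384493/99 ≈ 3883.8)
o(m) = -53 + m**2 (o(m) = (m**2 + 0**3*m) - 53 = (m**2 + 0*m) - 53 = (m**2 + 0) - 53 = m**2 - 53 = -53 + m**2)
(-28*(-646) + o(199))*(I + 18887) = (-28*(-646) + (-53 + 199**2))*(384493/99 + 18887) = (18088 + (-53 + 39601))*(2254306/99) = (18088 + 39548)*(2254306/99) = 57636*(2254306/99) = 14436575624/11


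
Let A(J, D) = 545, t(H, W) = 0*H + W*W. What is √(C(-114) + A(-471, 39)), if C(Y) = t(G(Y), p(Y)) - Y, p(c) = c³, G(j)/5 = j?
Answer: √2194972624595 ≈ 1.4815e+6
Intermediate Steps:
G(j) = 5*j
t(H, W) = W² (t(H, W) = 0 + W² = W²)
C(Y) = Y⁶ - Y (C(Y) = (Y³)² - Y = Y⁶ - Y)
√(C(-114) + A(-471, 39)) = √(((-114)⁶ - 1*(-114)) + 545) = √((2194972623936 + 114) + 545) = √(2194972624050 + 545) = √2194972624595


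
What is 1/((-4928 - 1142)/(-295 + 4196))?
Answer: -3901/6070 ≈ -0.64267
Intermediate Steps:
1/((-4928 - 1142)/(-295 + 4196)) = 1/(-6070/3901) = -3901/6070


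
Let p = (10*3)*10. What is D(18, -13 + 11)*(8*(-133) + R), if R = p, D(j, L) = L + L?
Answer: 3056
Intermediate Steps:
D(j, L) = 2*L
p = 300 (p = 30*10 = 300)
R = 300
D(18, -13 + 11)*(8*(-133) + R) = (2*(-13 + 11))*(8*(-133) + 300) = (2*(-2))*(-1064 + 300) = -4*(-764) = 3056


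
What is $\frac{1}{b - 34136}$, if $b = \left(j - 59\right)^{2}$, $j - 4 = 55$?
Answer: $- \frac{1}{34136} \approx -2.9295 \cdot 10^{-5}$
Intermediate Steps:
$j = 59$ ($j = 4 + 55 = 59$)
$b = 0$ ($b = \left(59 - 59\right)^{2} = 0^{2} = 0$)
$\frac{1}{b - 34136} = \frac{1}{0 - 34136} = \frac{1}{-34136} = - \frac{1}{34136}$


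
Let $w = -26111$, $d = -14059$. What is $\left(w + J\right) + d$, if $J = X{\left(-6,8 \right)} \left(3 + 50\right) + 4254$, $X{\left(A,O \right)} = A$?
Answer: $-36234$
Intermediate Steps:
$J = 3936$ ($J = - 6 \left(3 + 50\right) + 4254 = \left(-6\right) 53 + 4254 = -318 + 4254 = 3936$)
$\left(w + J\right) + d = \left(-26111 + 3936\right) - 14059 = -22175 - 14059 = -36234$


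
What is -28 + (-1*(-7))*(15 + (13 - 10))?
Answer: 98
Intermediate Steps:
-28 + (-1*(-7))*(15 + (13 - 10)) = -28 + 7*(15 + 3) = -28 + 7*18 = -28 + 126 = 98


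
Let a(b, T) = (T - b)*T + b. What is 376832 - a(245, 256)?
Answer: 373771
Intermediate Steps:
a(b, T) = b + T*(T - b) (a(b, T) = T*(T - b) + b = b + T*(T - b))
376832 - a(245, 256) = 376832 - (245 + 256² - 1*256*245) = 376832 - (245 + 65536 - 62720) = 376832 - 1*3061 = 376832 - 3061 = 373771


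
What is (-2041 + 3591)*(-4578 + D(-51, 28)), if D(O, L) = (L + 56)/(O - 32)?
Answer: -589089900/83 ≈ -7.0975e+6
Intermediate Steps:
D(O, L) = (56 + L)/(-32 + O)
(-2041 + 3591)*(-4578 + D(-51, 28)) = (-2041 + 3591)*(-4578 + (56 + 28)/(-32 - 51)) = 1550*(-4578 + 84/(-83)) = 1550*(-4578 - 1/83*84) = 1550*(-4578 - 84/83) = 1550*(-380058/83) = -589089900/83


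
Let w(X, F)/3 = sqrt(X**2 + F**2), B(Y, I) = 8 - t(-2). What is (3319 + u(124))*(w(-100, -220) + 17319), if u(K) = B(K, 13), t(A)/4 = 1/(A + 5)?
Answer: 57597221 + 199540*sqrt(146) ≈ 6.0008e+7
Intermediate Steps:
t(A) = 4/(5 + A) (t(A) = 4/(A + 5) = 4/(5 + A))
B(Y, I) = 20/3 (B(Y, I) = 8 - 4/(5 - 2) = 8 - 4/3 = 20/3)
u(K) = 20/3
w(X, F) = 3*sqrt(F**2 + X**2) (w(X, F) = 3*sqrt(X**2 + F**2) = 3*sqrt(F**2 + X**2))
(3319 + u(124))*(w(-100, -220) + 17319) = (3319 + 20/3)*(3*sqrt((-220)**2 + (-100)**2) + 17319) = 9977*(3*sqrt(48400 + 10000) + 17319)/3 = 9977*(3*sqrt(58400) + 17319)/3 = 9977*(3*(20*sqrt(146)) + 17319)/3 = 9977*(60*sqrt(146) + 17319)/3 = 9977*(17319 + 60*sqrt(146))/3 = 57597221 + 199540*sqrt(146)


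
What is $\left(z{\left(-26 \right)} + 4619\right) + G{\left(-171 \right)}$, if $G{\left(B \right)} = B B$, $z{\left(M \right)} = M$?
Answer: $33834$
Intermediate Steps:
$G{\left(B \right)} = B^{2}$
$\left(z{\left(-26 \right)} + 4619\right) + G{\left(-171 \right)} = \left(-26 + 4619\right) + \left(-171\right)^{2} = 4593 + 29241 = 33834$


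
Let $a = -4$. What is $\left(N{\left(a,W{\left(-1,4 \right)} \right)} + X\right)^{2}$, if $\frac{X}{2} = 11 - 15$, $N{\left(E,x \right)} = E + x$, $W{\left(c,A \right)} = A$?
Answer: $64$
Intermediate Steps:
$X = -8$ ($X = 2 \left(11 - 15\right) = 2 \left(-4\right) = -8$)
$\left(N{\left(a,W{\left(-1,4 \right)} \right)} + X\right)^{2} = \left(\left(-4 + 4\right) - 8\right)^{2} = \left(0 - 8\right)^{2} = \left(-8\right)^{2} = 64$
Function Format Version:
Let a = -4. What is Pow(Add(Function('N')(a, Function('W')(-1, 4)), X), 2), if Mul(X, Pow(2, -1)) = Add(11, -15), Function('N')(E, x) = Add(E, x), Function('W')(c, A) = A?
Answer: 64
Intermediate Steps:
X = -8 (X = Mul(2, Add(11, -15)) = Mul(2, -4) = -8)
Pow(Add(Function('N')(a, Function('W')(-1, 4)), X), 2) = Pow(Add(Add(-4, 4), -8), 2) = Pow(Add(0, -8), 2) = Pow(-8, 2) = 64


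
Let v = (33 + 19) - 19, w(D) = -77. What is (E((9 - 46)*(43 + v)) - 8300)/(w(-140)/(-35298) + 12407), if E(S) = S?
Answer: -392231376/437942363 ≈ -0.89562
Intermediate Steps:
v = 33 (v = 52 - 19 = 33)
(E((9 - 46)*(43 + v)) - 8300)/(w(-140)/(-35298) + 12407) = ((9 - 46)*(43 + 33) - 8300)/(-77/(-35298) + 12407) = (-37*76 - 8300)/(-77*(-1/35298) + 12407) = (-2812 - 8300)/(77/35298 + 12407) = -11112/437942363/35298 = -11112*35298/437942363 = -392231376/437942363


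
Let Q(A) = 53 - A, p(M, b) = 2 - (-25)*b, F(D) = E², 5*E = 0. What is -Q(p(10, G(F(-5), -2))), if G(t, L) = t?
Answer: -51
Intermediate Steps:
E = 0 (E = (⅕)*0 = 0)
F(D) = 0 (F(D) = 0² = 0)
p(M, b) = 2 + 25*b
-Q(p(10, G(F(-5), -2))) = -(53 - (2 + 25*0)) = -(53 - (2 + 0)) = -(53 - 1*2) = -(53 - 2) = -1*51 = -51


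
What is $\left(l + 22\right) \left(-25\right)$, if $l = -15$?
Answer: $-175$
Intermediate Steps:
$\left(l + 22\right) \left(-25\right) = \left(-15 + 22\right) \left(-25\right) = 7 \left(-25\right) = -175$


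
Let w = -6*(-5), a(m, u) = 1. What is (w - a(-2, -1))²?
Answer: 841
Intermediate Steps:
w = 30
(w - a(-2, -1))² = (30 - 1*1)² = (30 - 1)² = 29² = 841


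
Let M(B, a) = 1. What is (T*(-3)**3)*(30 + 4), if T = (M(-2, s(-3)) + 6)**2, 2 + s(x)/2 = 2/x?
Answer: -44982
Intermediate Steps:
s(x) = -4 + 4/x (s(x) = -4 + 2*(2/x) = -4 + 4/x)
T = 49 (T = (1 + 6)**2 = 7**2 = 49)
(T*(-3)**3)*(30 + 4) = (49*(-3)**3)*(30 + 4) = (49*(-27))*34 = -1323*34 = -44982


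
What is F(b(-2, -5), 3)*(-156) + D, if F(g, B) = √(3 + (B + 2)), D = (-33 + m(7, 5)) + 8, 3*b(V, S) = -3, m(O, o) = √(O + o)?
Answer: -25 - 312*√2 + 2*√3 ≈ -462.77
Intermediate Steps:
b(V, S) = -1 (b(V, S) = (⅓)*(-3) = -1)
D = -25 + 2*√3 (D = (-33 + √(7 + 5)) + 8 = (-33 + √12) + 8 = (-33 + 2*√3) + 8 = -25 + 2*√3 ≈ -21.536)
F(g, B) = √(5 + B) (F(g, B) = √(3 + (2 + B)) = √(5 + B))
F(b(-2, -5), 3)*(-156) + D = √(5 + 3)*(-156) + (-25 + 2*√3) = √8*(-156) + (-25 + 2*√3) = (2*√2)*(-156) + (-25 + 2*√3) = -312*√2 + (-25 + 2*√3) = -25 - 312*√2 + 2*√3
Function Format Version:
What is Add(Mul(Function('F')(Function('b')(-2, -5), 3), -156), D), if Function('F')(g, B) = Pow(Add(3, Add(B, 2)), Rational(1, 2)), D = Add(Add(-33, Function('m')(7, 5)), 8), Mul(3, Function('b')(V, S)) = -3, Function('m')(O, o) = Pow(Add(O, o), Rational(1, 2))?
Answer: Add(-25, Mul(-312, Pow(2, Rational(1, 2))), Mul(2, Pow(3, Rational(1, 2)))) ≈ -462.77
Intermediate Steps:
Function('b')(V, S) = -1 (Function('b')(V, S) = Mul(Rational(1, 3), -3) = -1)
D = Add(-25, Mul(2, Pow(3, Rational(1, 2)))) (D = Add(Add(-33, Pow(Add(7, 5), Rational(1, 2))), 8) = Add(Add(-33, Pow(12, Rational(1, 2))), 8) = Add(Add(-33, Mul(2, Pow(3, Rational(1, 2)))), 8) = Add(-25, Mul(2, Pow(3, Rational(1, 2)))) ≈ -21.536)
Function('F')(g, B) = Pow(Add(5, B), Rational(1, 2)) (Function('F')(g, B) = Pow(Add(3, Add(2, B)), Rational(1, 2)) = Pow(Add(5, B), Rational(1, 2)))
Add(Mul(Function('F')(Function('b')(-2, -5), 3), -156), D) = Add(Mul(Pow(Add(5, 3), Rational(1, 2)), -156), Add(-25, Mul(2, Pow(3, Rational(1, 2))))) = Add(Mul(Pow(8, Rational(1, 2)), -156), Add(-25, Mul(2, Pow(3, Rational(1, 2))))) = Add(Mul(Mul(2, Pow(2, Rational(1, 2))), -156), Add(-25, Mul(2, Pow(3, Rational(1, 2))))) = Add(Mul(-312, Pow(2, Rational(1, 2))), Add(-25, Mul(2, Pow(3, Rational(1, 2))))) = Add(-25, Mul(-312, Pow(2, Rational(1, 2))), Mul(2, Pow(3, Rational(1, 2))))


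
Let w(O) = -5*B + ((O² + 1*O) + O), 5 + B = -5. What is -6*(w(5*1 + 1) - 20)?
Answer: -468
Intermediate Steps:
B = -10 (B = -5 - 5 = -10)
w(O) = 50 + O² + 2*O (w(O) = -5*(-10) + ((O² + 1*O) + O) = 50 + ((O² + O) + O) = 50 + ((O + O²) + O) = 50 + (O² + 2*O) = 50 + O² + 2*O)
-6*(w(5*1 + 1) - 20) = -6*((50 + (5*1 + 1)² + 2*(5*1 + 1)) - 20) = -6*((50 + (5 + 1)² + 2*(5 + 1)) - 20) = -6*((50 + 6² + 2*6) - 20) = -6*((50 + 36 + 12) - 20) = -6*(98 - 20) = -6*78 = -468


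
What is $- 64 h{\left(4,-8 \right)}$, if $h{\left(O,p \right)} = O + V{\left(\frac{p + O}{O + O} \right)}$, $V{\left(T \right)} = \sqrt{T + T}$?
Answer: $-256 - 64 i \approx -256.0 - 64.0 i$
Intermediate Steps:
$V{\left(T \right)} = \sqrt{2} \sqrt{T}$ ($V{\left(T \right)} = \sqrt{2 T} = \sqrt{2} \sqrt{T}$)
$h{\left(O,p \right)} = O + \sqrt{\frac{O + p}{O}}$ ($h{\left(O,p \right)} = O + \sqrt{2} \sqrt{\frac{p + O}{O + O}} = O + \sqrt{2} \sqrt{\frac{O + p}{2 O}} = O + \sqrt{2} \frac{\sqrt{2} \sqrt{\frac{O + p}{O}}}{2} = O + \sqrt{\frac{O + p}{O}}$)
$- 64 h{\left(4,-8 \right)} = - 64 \left(4 + \sqrt{\frac{4 - 8}{4}}\right) = - 64 \left(4 + \sqrt{\frac{1}{4} \left(-4\right)}\right) = - 64 \left(4 + \sqrt{-1}\right) = - 64 \left(4 + i\right) = -256 - 64 i$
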